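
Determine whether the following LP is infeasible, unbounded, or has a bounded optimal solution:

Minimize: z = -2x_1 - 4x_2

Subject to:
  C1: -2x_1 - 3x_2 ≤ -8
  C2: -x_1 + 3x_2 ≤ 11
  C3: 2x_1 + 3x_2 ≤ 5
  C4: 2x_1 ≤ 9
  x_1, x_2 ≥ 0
C3 requires 2x_1 + 3x_2 ≤ 5, while C1 (-2x_1 - 3x_2 ≤ -8) is equivalent to 2x_1 + 3x_2 ≥ 8. Together they would need 8 ≤ 2x_1 + 3x_2 ≤ 5, which is impossible since 8 > 5. No point satisfies all constraints.

The feasible region is empty; the LP is infeasible.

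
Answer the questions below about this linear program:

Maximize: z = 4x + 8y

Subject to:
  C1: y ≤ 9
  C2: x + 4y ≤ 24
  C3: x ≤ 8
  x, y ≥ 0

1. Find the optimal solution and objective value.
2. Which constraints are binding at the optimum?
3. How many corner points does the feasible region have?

1. x = 8, y = 4, z = 64
2. C2, C3
3. 4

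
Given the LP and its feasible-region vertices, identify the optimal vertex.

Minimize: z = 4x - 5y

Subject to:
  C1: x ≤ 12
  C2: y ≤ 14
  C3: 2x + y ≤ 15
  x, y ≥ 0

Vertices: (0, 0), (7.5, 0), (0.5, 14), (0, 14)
(0, 14) with z = -70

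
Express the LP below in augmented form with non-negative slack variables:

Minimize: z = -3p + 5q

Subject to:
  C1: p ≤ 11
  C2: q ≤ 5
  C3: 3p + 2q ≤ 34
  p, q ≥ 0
min z = -3p + 5q

s.t.
  p + s1 = 11
  q + s2 = 5
  3p + 2q + s3 = 34
  p, q, s1, s2, s3 ≥ 0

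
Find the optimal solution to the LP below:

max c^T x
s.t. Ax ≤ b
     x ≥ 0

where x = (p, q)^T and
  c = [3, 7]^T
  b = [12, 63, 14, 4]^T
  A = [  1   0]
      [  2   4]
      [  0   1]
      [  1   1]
p = 0, q = 4, z = 28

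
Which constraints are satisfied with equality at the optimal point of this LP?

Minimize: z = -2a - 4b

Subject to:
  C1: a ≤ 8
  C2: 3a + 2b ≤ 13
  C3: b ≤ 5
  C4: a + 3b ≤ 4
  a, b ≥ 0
Optimal: a = 4, b = 0
Slack at optimum:
  C1: slack = 4
  C2: slack = 1
  C3: slack = 5
  C4: slack = 0 (binding)
  a ≥ 0: a = 4
  b ≥ 0: b = 0 (binding)
Binding constraints: C4, b ≥ 0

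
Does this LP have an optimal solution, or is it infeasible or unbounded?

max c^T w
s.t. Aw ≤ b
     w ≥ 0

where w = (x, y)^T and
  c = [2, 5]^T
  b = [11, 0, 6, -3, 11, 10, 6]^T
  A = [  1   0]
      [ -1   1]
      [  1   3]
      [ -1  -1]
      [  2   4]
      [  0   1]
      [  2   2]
The point (1.5, 1.5) satisfies every constraint, so the LP is feasible; the constraints give x ≤ 11 and y ≤ 10, which with x, y ≥ 0 keep the feasible region inside a bounded box. A feasible, bounded LP attains a finite optimum at a vertex.

Evaluating z = 2x + 5y at each vertex:
  (3, 0): z = 6
  (1.5, 1.5): z = 10.5

Feasible with finite optimum z* = 10.5 at (1.5, 1.5).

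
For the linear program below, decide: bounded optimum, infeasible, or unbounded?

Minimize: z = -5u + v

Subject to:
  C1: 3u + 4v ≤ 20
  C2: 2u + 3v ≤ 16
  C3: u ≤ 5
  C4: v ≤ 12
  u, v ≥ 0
The point (5, 0) satisfies every constraint, so the LP is feasible; the constraints give u ≤ 5 and v ≤ 12, which with u, v ≥ 0 keep the feasible region inside a bounded box. A feasible, bounded LP attains a finite optimum at a vertex.

Evaluating z = -5u + v at each vertex:
  (0, 0): z = 0
  (5, 0): z = -25
  (5, 1.25): z = -23.75
  (0, 5): z = 5

The LP has an optimal solution: (5, 0) with z = -25.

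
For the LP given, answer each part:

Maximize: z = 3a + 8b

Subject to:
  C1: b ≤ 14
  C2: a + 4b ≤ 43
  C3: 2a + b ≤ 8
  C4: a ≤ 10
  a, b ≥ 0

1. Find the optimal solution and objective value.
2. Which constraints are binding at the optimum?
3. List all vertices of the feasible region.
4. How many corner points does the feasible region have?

1. a = 0, b = 8, z = 64
2. C3, a ≥ 0
3. (0, 0), (4, 0), (0, 8)
4. 3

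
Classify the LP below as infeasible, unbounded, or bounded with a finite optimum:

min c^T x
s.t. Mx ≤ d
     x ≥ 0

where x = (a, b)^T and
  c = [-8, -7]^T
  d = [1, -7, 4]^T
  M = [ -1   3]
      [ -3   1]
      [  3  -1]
One constraint requires 3a - b ≤ 4, while the constraint -3a + b ≤ -7 is equivalent to 3a - b ≥ 7. Together they would need 7 ≤ 3a - b ≤ 4, which is impossible since 7 > 4. No point satisfies all constraints.

Infeasible: no point satisfies all constraints simultaneously.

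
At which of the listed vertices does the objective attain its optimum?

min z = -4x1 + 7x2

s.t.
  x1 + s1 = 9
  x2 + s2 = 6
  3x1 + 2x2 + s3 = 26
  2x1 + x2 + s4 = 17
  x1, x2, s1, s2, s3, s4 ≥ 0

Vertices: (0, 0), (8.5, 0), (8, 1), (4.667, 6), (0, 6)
(8.5, 0) with z = -34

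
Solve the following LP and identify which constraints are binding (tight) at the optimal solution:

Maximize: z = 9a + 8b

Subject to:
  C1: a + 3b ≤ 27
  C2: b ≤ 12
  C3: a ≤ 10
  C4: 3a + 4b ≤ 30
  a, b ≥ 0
Optimal: a = 10, b = 0
Binding: C3, C4, b ≥ 0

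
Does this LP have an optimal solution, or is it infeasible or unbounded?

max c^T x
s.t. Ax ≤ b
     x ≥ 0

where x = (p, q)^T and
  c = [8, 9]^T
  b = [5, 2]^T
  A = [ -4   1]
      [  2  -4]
Feasible point: (0, 0) satisfies every constraint, so the LP is feasible.
Direction d = (1, 1): for each constraint row a, a·d ≤ 0 —
  (-4)(1) + (1)(1) = -3 ≤ 0
  (2)(1) + (-4)(1) = -2 ≤ 0
and d ≥ 0, so (0, 0) + t·d stays feasible for every t ≥ 0. Along this ray z = 8p + 9q changes by 17 per unit t, so z → +∞.

The LP is unbounded; z can be made arbitrarily large.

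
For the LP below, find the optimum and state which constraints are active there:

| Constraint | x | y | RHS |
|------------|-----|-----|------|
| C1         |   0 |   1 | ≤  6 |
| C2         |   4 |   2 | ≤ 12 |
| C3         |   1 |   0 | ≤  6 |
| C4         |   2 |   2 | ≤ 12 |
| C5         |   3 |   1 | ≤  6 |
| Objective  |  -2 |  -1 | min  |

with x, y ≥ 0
Optimal: x = 0, y = 6
Binding: C1, C2, C4, C5, x ≥ 0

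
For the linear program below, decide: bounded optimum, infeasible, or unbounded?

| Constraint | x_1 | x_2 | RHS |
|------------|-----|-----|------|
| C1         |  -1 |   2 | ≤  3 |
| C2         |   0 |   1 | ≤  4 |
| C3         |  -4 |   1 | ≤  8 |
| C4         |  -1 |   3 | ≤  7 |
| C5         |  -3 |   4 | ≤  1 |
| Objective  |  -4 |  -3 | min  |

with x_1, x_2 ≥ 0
Feasible point: (0, 0) satisfies every constraint, so the LP is feasible.
Direction d = (1, 0): for each constraint row a, a·d ≤ 0 —
  (-1)(1) + (2)(0) = -1 ≤ 0
  (0)(1) + (1)(0) = 0 ≤ 0
  (-4)(1) + (1)(0) = -4 ≤ 0
  (-1)(1) + (3)(0) = -1 ≤ 0
  (-3)(1) + (4)(0) = -3 ≤ 0
and d ≥ 0, so (0, 0) + t·d stays feasible for every t ≥ 0. Along this ray z = -4x_1 - 3x_2 changes by -4 per unit t, so z → −∞.

Unbounded: there is a feasible ray along which z → −∞.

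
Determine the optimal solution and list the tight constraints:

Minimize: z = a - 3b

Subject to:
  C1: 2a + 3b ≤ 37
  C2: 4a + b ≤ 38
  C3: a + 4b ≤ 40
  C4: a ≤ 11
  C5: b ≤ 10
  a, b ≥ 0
Optimal: a = 0, b = 10
Slack at optimum:
  C1: slack = 7
  C2: slack = 28
  C3: slack = 0 (binding)
  C4: slack = 11
  C5: slack = 0 (binding)
  a ≥ 0: a = 0 (binding)
  b ≥ 0: b = 10
Binding constraints: C3, C5, a ≥ 0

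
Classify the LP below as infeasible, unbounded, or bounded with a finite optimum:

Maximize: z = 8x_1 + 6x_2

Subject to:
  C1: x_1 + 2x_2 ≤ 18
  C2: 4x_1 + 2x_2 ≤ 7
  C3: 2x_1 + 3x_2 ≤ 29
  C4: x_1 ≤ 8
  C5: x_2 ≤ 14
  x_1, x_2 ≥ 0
The point (0, 3.5) satisfies every constraint, so the LP is feasible; the constraints give x_1 ≤ 8 and x_2 ≤ 14, which with x_1, x_2 ≥ 0 keep the feasible region inside a bounded box. A feasible, bounded LP attains a finite optimum at a vertex.

Evaluating z = 8x_1 + 6x_2 at each vertex:
  (0, 0): z = 0
  (1.75, 0): z = 14
  (0, 3.5): z = 21

Feasible with finite optimum z* = 21 at (0, 3.5).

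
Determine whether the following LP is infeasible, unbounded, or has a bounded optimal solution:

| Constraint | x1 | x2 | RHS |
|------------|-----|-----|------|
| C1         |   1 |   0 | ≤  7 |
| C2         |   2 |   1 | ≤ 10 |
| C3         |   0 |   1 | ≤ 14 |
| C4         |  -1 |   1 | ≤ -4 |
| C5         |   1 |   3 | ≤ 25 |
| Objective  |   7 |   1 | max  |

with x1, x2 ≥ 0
The point (5, 0) satisfies every constraint, so the LP is feasible; the constraints give x1 ≤ 7 and x2 ≤ 14, which with x1, x2 ≥ 0 keep the feasible region inside a bounded box. A feasible, bounded LP attains a finite optimum at a vertex.

Bounded optimum: z* = 35 at (5, 0).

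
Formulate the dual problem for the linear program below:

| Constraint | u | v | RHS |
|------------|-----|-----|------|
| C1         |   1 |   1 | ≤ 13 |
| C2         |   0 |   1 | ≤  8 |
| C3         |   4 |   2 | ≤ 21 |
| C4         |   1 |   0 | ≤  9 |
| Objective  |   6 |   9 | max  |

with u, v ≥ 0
Minimize: z = 13y1 + 8y2 + 21y3 + 9y4

Subject to:
  C1: -y1 - 4y3 - y4 ≤ -6
  C2: -y1 - y2 - 2y3 ≤ -9
  y1, y2, y3, y4 ≥ 0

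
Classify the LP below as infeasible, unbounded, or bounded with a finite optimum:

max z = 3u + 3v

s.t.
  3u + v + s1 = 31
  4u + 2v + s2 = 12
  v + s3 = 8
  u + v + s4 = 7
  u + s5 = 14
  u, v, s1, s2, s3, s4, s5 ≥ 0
The point (0, 6) satisfies every constraint, so the LP is feasible; the constraints give u ≤ 14 and v ≤ 8, which with u, v ≥ 0 keep the feasible region inside a bounded box. A feasible, bounded LP attains a finite optimum at a vertex.

The LP has an optimal solution: (0, 6) with z = 18.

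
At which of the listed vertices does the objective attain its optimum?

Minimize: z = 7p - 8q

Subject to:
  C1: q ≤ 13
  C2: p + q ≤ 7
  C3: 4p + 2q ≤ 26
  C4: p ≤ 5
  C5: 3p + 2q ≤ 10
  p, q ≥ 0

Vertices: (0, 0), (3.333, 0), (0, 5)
Evaluating z = 7p - 8q at each vertex:
  (0, 0): z = 0
  (3.333, 0): z = 23.33
  (0, 5): z = -40

The smallest value is z = -40, attained at (0, 5).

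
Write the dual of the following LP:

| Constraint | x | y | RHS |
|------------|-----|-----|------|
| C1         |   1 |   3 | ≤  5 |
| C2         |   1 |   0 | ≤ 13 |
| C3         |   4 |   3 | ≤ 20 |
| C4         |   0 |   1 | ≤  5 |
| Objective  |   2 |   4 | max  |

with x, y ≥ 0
Minimize: z = 5y1 + 13y2 + 20y3 + 5y4

Subject to:
  C1: -y1 - y2 - 4y3 ≤ -2
  C2: -3y1 - 3y3 - y4 ≤ -4
  y1, y2, y3, y4 ≥ 0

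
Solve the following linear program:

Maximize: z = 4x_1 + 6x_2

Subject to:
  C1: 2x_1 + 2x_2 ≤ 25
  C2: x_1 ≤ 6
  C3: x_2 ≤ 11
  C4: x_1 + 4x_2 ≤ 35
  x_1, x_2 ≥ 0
Each vertex is the intersection of two constraint boundaries that also satisfies all remaining constraints:
  x_1 = 0 and x_2 = 0 → (0, 0)
  x_1 = 6 and x_2 = 0 → (6, 0)
  2x_1 + 2x_2 = 25 and x_1 = 6 → (6, 6.5)
  2x_1 + 2x_2 = 25 and x_1 + 4x_2 = 35 → (5, 7.5)
  x_1 + 4x_2 = 35 and x_1 = 0 → (0, 8.75)

Evaluating z = 4x_1 + 6x_2 at each vertex:
  (0, 0): z = 0
  (6, 0): z = 24
  (6, 6.5): z = 63
  (5, 7.5): z = 65
  (0, 8.75): z = 52.5

The maximum is at (5, 7.5) with z = 65.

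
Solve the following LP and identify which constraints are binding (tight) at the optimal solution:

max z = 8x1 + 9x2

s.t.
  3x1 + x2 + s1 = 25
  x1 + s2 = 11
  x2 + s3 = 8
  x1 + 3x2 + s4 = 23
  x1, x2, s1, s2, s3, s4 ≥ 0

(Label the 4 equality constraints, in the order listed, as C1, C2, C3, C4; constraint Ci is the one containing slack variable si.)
Optimal: x1 = 6.5, x2 = 5.5
Binding: C1, C4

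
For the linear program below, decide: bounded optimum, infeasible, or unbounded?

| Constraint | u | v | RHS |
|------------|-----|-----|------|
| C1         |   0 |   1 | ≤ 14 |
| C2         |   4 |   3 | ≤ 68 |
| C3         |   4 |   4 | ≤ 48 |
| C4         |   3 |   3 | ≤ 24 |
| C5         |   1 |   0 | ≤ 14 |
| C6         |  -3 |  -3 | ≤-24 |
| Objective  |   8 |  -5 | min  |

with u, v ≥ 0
The point (0, 8) satisfies every constraint, so the LP is feasible; the constraints give u ≤ 14 and v ≤ 14, which with u, v ≥ 0 keep the feasible region inside a bounded box. A feasible, bounded LP attains a finite optimum at a vertex.

Evaluating z = 8u - 5v at each vertex:
  (8, 0): z = 64
  (0, 8): z = -40

The LP has an optimal solution: (0, 8) with z = -40.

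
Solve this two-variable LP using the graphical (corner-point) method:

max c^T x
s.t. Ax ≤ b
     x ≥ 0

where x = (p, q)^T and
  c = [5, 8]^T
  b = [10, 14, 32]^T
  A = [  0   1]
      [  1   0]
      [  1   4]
Each vertex is the intersection of two constraint boundaries that also satisfies all remaining constraints:
  p = 0 and q = 0 → (0, 0)
  p = 14 and q = 0 → (14, 0)
  p = 14 and p + 4q = 32 → (14, 4.5)
  p + 4q = 32 and p = 0 → (0, 8)

Evaluating z = 5p + 8q at each vertex:
  (0, 0): z = 0
  (14, 0): z = 70
  (14, 4.5): z = 106
  (0, 8): z = 64

The maximum is at (14, 4.5) with z = 106.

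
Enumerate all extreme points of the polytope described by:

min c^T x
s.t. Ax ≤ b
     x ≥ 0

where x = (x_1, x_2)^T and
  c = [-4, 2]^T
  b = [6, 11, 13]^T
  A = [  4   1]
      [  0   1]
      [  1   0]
Each vertex is the intersection of two constraint boundaries that also satisfies all remaining constraints:
  x_1 = 0 and x_2 = 0 → (0, 0)
  4x_1 + x_2 = 6 and x_2 = 0 → (1.5, 0)
  4x_1 + x_2 = 6 and x_1 = 0 → (0, 6)

Vertices: (0, 0), (1.5, 0), (0, 6)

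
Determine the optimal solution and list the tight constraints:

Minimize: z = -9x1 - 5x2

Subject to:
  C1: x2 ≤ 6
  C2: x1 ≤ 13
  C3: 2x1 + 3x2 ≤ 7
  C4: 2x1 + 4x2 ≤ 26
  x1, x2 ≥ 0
Optimal: x1 = 3.5, x2 = 0
Slack at optimum:
  C1: slack = 6
  C2: slack = 9.5
  C3: slack = 0 (binding)
  C4: slack = 19
  x1 ≥ 0: x1 = 3.5
  x2 ≥ 0: x2 = 0 (binding)
Binding constraints: C3, x2 ≥ 0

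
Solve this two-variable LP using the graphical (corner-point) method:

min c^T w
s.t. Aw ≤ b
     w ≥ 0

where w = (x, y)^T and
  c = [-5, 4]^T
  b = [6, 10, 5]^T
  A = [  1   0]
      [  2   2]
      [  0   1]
x = 5, y = 0, z = -25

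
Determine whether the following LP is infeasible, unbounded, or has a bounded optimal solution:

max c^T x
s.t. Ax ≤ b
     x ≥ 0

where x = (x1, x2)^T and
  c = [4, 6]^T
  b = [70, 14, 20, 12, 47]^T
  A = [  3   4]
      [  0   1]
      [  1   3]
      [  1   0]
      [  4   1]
The point (11, 3) satisfies every constraint, so the LP is feasible; the constraints give x1 ≤ 12 and x2 ≤ 14, which with x1, x2 ≥ 0 keep the feasible region inside a bounded box. A feasible, bounded LP attains a finite optimum at a vertex.

The LP has an optimal solution: (11, 3) with z = 62.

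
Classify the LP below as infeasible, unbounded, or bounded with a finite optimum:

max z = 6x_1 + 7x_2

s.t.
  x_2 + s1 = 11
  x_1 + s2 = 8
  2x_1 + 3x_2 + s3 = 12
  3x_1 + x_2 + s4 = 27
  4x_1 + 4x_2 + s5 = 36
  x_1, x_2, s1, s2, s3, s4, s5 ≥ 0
The point (6, 0) satisfies every constraint, so the LP is feasible; the constraints give x_1 ≤ 8 and x_2 ≤ 11, which with x_1, x_2 ≥ 0 keep the feasible region inside a bounded box. A feasible, bounded LP attains a finite optimum at a vertex.

Evaluating z = 6x_1 + 7x_2 at each vertex:
  (0, 0): z = 0
  (6, 0): z = 36
  (0, 4): z = 28

Bounded optimum: z* = 36 at (6, 0).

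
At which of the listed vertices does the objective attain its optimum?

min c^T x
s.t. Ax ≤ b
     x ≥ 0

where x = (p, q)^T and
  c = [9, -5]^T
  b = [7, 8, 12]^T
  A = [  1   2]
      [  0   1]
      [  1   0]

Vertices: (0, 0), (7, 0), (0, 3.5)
Evaluating z = 9p - 5q at each vertex:
  (0, 0): z = 0
  (7, 0): z = 63
  (0, 3.5): z = -17.5

The smallest value is z = -17.5, attained at (0, 3.5).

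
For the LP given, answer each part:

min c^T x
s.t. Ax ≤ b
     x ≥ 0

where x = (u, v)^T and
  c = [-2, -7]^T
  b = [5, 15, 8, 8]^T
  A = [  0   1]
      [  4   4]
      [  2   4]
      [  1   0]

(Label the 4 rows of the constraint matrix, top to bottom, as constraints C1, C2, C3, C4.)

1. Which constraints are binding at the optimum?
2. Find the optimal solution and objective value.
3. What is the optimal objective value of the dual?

1. C3, u ≥ 0
2. u = 0, v = 2, z = -14
3. -14 (by strong duality, equal to the primal optimum)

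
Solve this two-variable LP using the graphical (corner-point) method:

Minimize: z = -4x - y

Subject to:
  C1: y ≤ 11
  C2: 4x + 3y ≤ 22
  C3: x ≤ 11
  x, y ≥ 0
x = 5.5, y = 0, z = -22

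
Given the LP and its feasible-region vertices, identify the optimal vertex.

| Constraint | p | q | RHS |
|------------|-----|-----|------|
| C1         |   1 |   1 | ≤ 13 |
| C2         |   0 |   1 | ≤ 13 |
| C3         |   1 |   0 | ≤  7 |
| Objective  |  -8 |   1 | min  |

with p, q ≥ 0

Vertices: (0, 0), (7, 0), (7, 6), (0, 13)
(7, 0) with z = -56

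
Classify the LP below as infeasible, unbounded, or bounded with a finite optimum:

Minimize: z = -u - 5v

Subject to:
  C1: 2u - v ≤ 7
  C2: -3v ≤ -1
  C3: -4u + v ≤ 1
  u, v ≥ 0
Feasible point: (0, 1) satisfies every constraint, so the LP is feasible.
Direction d = (1, 2): for each constraint row a, a·d ≤ 0 —
  (2)(1) + (-1)(2) = 0 ≤ 0
  (0)(1) + (-3)(2) = -6 ≤ 0
  (-4)(1) + (1)(2) = -2 ≤ 0
and d ≥ 0, so (0, 1) + t·d stays feasible for every t ≥ 0. Along this ray z = -u - 5v changes by -11 per unit t, so z → −∞.

Unbounded: there is a feasible ray along which z → −∞.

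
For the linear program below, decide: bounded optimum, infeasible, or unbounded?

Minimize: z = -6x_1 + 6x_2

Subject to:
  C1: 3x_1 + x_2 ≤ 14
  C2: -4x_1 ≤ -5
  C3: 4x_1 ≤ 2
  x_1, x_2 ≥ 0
C3 requires 4x_1 ≤ 2, while C2 (-4x_1 ≤ -5) is equivalent to 4x_1 ≥ 5. Together they would need 5 ≤ 4x_1 ≤ 2, which is impossible since 5 > 2. No point satisfies all constraints.

The feasible region is empty; the LP is infeasible.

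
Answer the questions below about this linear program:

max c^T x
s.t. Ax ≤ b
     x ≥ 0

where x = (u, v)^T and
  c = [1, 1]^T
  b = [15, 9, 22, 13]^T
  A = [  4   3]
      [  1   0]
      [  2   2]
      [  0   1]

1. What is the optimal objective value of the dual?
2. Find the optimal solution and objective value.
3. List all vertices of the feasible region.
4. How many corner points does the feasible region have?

1. 5 (by strong duality, equal to the primal optimum)
2. u = 0, v = 5, z = 5
3. (0, 0), (3.75, 0), (0, 5)
4. 3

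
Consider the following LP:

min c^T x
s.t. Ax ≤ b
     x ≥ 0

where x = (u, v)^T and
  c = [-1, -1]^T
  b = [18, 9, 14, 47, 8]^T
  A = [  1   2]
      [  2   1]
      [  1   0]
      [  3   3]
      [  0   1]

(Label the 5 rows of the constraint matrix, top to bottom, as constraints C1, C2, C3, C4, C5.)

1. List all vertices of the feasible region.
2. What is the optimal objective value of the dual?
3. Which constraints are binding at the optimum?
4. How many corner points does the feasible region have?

1. (0, 0), (4.5, 0), (0.5, 8), (0, 8)
2. -8.5 (by strong duality, equal to the primal optimum)
3. C2, C5
4. 4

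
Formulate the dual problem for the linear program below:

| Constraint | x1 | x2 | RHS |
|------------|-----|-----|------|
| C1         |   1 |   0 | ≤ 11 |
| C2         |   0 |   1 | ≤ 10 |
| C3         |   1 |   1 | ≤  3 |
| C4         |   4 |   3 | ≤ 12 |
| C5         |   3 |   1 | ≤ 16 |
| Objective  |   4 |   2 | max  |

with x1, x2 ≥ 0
Minimize: z = 11y1 + 10y2 + 3y3 + 12y4 + 16y5

Subject to:
  C1: -y1 - y3 - 4y4 - 3y5 ≤ -4
  C2: -y2 - y3 - 3y4 - y5 ≤ -2
  y1, y2, y3, y4, y5 ≥ 0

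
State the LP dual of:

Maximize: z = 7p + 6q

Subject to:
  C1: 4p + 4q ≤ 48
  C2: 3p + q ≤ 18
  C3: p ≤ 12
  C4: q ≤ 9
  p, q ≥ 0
Minimize: z = 48y1 + 18y2 + 12y3 + 9y4

Subject to:
  C1: -4y1 - 3y2 - y3 ≤ -7
  C2: -4y1 - y2 - y4 ≤ -6
  y1, y2, y3, y4 ≥ 0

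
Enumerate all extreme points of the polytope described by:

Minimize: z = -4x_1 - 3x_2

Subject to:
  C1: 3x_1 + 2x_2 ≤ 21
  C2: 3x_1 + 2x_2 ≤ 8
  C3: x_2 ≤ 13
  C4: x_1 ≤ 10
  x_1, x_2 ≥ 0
Each vertex is the intersection of two constraint boundaries that also satisfies all remaining constraints:
  x_1 = 0 and x_2 = 0 → (0, 0)
  3x_1 + 2x_2 = 8 and x_2 = 0 → (2.667, 0)
  3x_1 + 2x_2 = 8 and x_1 = 0 → (0, 4)

Vertices: (0, 0), (2.667, 0), (0, 4)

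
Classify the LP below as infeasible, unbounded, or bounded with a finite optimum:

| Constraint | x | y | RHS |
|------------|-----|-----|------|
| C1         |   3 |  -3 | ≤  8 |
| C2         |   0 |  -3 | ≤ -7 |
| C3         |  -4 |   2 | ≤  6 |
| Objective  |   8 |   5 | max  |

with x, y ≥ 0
Feasible point: (0, 3) satisfies every constraint, so the LP is feasible.
Direction d = (1, 1): for each constraint row a, a·d ≤ 0 —
  (3)(1) + (-3)(1) = 0 ≤ 0
  (0)(1) + (-3)(1) = -3 ≤ 0
  (-4)(1) + (2)(1) = -2 ≤ 0
and d ≥ 0, so (0, 3) + t·d stays feasible for every t ≥ 0. Along this ray z = 8x + 5y changes by 13 per unit t, so z → +∞.

The LP is unbounded; z can be made arbitrarily large.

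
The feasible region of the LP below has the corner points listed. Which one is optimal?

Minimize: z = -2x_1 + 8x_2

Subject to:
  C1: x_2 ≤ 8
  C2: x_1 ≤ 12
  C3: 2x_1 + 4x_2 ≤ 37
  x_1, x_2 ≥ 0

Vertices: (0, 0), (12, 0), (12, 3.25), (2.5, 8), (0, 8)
Evaluating z = -2x_1 + 8x_2 at each vertex:
  (0, 0): z = 0
  (12, 0): z = -24
  (12, 3.25): z = 2
  (2.5, 8): z = 59
  (0, 8): z = 64

The smallest value is z = -24, attained at (12, 0).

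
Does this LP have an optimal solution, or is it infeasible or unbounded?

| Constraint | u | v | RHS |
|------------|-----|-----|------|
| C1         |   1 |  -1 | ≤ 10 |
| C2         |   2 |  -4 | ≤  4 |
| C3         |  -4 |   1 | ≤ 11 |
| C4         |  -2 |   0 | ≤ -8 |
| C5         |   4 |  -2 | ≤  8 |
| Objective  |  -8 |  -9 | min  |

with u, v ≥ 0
Feasible point: (4, 4) satisfies every constraint, so the LP is feasible.
Direction d = (1, 4): for each constraint row a, a·d ≤ 0 —
  (1)(1) + (-1)(4) = -3 ≤ 0
  (2)(1) + (-4)(4) = -14 ≤ 0
  (-4)(1) + (1)(4) = 0 ≤ 0
  (-2)(1) + (0)(4) = -2 ≤ 0
  (4)(1) + (-2)(4) = -4 ≤ 0
and d ≥ 0, so (4, 4) + t·d stays feasible for every t ≥ 0. Along this ray z = -8u - 9v changes by -44 per unit t, so z → −∞.

The LP is unbounded; z can be made arbitrarily small.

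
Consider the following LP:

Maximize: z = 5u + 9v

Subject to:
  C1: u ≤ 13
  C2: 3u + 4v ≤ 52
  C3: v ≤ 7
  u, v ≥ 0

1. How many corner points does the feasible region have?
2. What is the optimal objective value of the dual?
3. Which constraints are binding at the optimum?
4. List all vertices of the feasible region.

1. 5
2. 103 (by strong duality, equal to the primal optimum)
3. C2, C3
4. (0, 0), (13, 0), (13, 3.25), (8, 7), (0, 7)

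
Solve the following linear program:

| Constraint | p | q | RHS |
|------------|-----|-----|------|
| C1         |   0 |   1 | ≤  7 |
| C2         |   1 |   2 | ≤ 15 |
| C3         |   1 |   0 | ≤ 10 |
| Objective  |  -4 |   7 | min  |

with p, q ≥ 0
Each vertex is the intersection of two constraint boundaries that also satisfies all remaining constraints:
  p = 0 and q = 0 → (0, 0)
  p = 10 and q = 0 → (10, 0)
  p + 2q = 15 and p = 10 → (10, 2.5)
  q = 7 and p + 2q = 15 → (1, 7)
  q = 7 and p = 0 → (0, 7)

Evaluating z = -4p + 7q at each vertex:
  (0, 0): z = 0
  (10, 0): z = -40
  (10, 2.5): z = -22.5
  (1, 7): z = 45
  (0, 7): z = 49

The minimum is at (10, 0) with z = -40.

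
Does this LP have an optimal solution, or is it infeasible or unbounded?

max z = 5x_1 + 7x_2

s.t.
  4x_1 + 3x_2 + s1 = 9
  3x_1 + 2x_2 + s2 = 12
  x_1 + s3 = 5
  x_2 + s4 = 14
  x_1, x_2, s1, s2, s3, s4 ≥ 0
The point (0, 3) satisfies every constraint, so the LP is feasible; the constraints give x_1 ≤ 5 and x_2 ≤ 14, which with x_1, x_2 ≥ 0 keep the feasible region inside a bounded box. A feasible, bounded LP attains a finite optimum at a vertex.

Bounded optimum: z* = 21 at (0, 3).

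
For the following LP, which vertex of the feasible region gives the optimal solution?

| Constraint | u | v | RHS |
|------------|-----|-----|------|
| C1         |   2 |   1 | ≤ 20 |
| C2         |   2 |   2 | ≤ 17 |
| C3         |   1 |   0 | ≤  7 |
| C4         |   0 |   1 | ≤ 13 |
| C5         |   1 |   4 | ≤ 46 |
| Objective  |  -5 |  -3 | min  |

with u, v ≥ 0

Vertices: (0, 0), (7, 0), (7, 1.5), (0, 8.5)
Evaluating z = -5u - 3v at each vertex:
  (0, 0): z = 0
  (7, 0): z = -35
  (7, 1.5): z = -39.5
  (0, 8.5): z = -25.5

The smallest value is z = -39.5, attained at (7, 1.5).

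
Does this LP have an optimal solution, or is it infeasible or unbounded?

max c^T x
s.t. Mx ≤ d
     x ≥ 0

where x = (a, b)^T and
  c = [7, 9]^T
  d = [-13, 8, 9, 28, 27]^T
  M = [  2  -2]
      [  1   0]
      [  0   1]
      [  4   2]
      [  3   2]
The point (2.5, 9) satisfies every constraint, so the LP is feasible; the constraints give a ≤ 8 and b ≤ 9, which with a, b ≥ 0 keep the feasible region inside a bounded box. A feasible, bounded LP attains a finite optimum at a vertex.

Bounded optimum: z* = 98.5 at (2.5, 9).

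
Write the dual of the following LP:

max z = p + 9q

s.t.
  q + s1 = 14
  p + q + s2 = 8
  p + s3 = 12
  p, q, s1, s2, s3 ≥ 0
Minimize: z = 14y1 + 8y2 + 12y3

Subject to:
  C1: -y2 - y3 ≤ -1
  C2: -y1 - y2 ≤ -9
  y1, y2, y3 ≥ 0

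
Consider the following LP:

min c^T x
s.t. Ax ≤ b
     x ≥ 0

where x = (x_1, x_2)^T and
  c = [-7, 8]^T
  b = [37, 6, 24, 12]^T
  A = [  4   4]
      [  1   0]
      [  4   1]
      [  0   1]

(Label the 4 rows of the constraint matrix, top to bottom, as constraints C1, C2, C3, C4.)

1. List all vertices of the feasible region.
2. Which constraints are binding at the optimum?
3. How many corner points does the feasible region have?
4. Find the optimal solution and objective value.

1. (0, 0), (6, 0), (4.917, 4.333), (0, 9.25)
2. C2, C3, x_2 ≥ 0
3. 4
4. x_1 = 6, x_2 = 0, z = -42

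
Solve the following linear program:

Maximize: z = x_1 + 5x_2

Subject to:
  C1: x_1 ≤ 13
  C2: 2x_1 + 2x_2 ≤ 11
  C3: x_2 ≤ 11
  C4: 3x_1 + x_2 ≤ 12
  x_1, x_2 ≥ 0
Each vertex is the intersection of two constraint boundaries that also satisfies all remaining constraints:
  x_1 = 0 and x_2 = 0 → (0, 0)
  3x_1 + x_2 = 12 and x_2 = 0 → (4, 0)
  2x_1 + 2x_2 = 11 and 3x_1 + x_2 = 12 → (3.25, 2.25)
  2x_1 + 2x_2 = 11 and x_1 = 0 → (0, 5.5)

Evaluating z = x_1 + 5x_2 at each vertex:
  (0, 0): z = 0
  (4, 0): z = 4
  (3.25, 2.25): z = 14.5
  (0, 5.5): z = 27.5

The maximum is at (0, 5.5) with z = 27.5.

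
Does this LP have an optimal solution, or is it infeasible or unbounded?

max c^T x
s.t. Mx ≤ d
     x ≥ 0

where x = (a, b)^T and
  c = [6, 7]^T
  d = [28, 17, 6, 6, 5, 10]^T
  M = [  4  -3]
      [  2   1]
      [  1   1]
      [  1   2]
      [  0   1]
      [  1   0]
The point (6, 0) satisfies every constraint, so the LP is feasible; the constraints give a ≤ 10 and b ≤ 5, which with a, b ≥ 0 keep the feasible region inside a bounded box. A feasible, bounded LP attains a finite optimum at a vertex.

Evaluating z = 6a + 7b at each vertex:
  (0, 0): z = 0
  (6, 0): z = 36
  (0, 3): z = 21

Feasible with finite optimum z* = 36 at (6, 0).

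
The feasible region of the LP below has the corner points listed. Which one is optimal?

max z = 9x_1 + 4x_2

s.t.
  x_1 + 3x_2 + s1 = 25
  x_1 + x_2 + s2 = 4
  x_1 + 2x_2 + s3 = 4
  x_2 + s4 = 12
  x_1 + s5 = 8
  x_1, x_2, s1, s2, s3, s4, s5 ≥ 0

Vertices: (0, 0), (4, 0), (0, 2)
Evaluating z = 9x_1 + 4x_2 at each vertex:
  (0, 0): z = 0
  (4, 0): z = 36
  (0, 2): z = 8

The largest value is z = 36, attained at (4, 0).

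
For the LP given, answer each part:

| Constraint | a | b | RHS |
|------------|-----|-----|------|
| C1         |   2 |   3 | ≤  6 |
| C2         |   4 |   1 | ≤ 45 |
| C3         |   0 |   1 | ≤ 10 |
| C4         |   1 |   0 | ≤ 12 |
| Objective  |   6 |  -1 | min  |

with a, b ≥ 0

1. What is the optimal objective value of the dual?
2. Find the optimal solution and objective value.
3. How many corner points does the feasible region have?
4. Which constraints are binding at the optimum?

1. -2 (by strong duality, equal to the primal optimum)
2. a = 0, b = 2, z = -2
3. 3
4. C1, a ≥ 0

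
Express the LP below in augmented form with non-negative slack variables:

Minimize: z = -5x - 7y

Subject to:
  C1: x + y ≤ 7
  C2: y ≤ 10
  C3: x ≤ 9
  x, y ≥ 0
min z = -5x - 7y

s.t.
  x + y + s1 = 7
  y + s2 = 10
  x + s3 = 9
  x, y, s1, s2, s3 ≥ 0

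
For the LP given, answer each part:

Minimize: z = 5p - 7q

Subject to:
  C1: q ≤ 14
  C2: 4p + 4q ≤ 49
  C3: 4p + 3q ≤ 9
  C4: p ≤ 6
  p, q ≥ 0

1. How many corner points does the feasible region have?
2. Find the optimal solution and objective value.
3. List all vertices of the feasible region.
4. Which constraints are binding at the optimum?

1. 3
2. p = 0, q = 3, z = -21
3. (0, 0), (2.25, 0), (0, 3)
4. C3, p ≥ 0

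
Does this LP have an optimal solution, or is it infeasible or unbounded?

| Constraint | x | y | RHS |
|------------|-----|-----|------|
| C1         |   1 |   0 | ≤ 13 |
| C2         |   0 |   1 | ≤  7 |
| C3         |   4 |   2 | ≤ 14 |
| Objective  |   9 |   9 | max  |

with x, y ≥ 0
The point (0, 7) satisfies every constraint, so the LP is feasible; the constraints give x ≤ 13 and y ≤ 7, which with x, y ≥ 0 keep the feasible region inside a bounded box. A feasible, bounded LP attains a finite optimum at a vertex.

Evaluating z = 9x + 9y at each vertex:
  (0, 0): z = 0
  (3.5, 0): z = 31.5
  (0, 7): z = 63

Feasible with finite optimum z* = 63 at (0, 7).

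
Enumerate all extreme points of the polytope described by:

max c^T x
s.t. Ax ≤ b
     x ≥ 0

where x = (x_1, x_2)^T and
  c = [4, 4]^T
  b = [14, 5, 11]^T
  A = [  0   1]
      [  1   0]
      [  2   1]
Each vertex is the intersection of two constraint boundaries that also satisfies all remaining constraints:
  x_1 = 0 and x_2 = 0 → (0, 0)
  x_1 = 5 and x_2 = 0 → (5, 0)
  x_1 = 5 and 2x_1 + x_2 = 11 → (5, 1)
  2x_1 + x_2 = 11 and x_1 = 0 → (0, 11)

Vertices: (0, 0), (5, 0), (5, 1), (0, 11)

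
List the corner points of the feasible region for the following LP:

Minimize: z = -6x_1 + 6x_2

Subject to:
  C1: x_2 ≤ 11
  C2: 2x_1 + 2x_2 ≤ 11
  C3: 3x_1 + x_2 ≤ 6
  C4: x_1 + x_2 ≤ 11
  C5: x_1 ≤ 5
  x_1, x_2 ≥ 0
Each vertex is the intersection of two constraint boundaries that also satisfies all remaining constraints:
  x_1 = 0 and x_2 = 0 → (0, 0)
  3x_1 + x_2 = 6 and x_2 = 0 → (2, 0)
  2x_1 + 2x_2 = 11 and 3x_1 + x_2 = 6 → (0.25, 5.25)
  2x_1 + 2x_2 = 11 and x_1 = 0 → (0, 5.5)

Vertices: (0, 0), (2, 0), (0.25, 5.25), (0, 5.5)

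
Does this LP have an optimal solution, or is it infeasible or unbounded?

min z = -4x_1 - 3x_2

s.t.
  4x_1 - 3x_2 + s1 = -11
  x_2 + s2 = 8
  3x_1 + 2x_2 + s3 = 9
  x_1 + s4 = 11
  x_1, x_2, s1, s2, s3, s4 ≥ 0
The point (0, 4.5) satisfies every constraint, so the LP is feasible; the constraints give x_1 ≤ 11 and x_2 ≤ 8, which with x_1, x_2 ≥ 0 keep the feasible region inside a bounded box. A feasible, bounded LP attains a finite optimum at a vertex.

Feasible with finite optimum z* = -13.5 at (0, 4.5).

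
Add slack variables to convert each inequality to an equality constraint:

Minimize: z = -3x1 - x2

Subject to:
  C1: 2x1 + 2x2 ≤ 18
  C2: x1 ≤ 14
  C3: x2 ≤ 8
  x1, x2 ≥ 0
min z = -3x1 - x2

s.t.
  2x1 + 2x2 + s1 = 18
  x1 + s2 = 14
  x2 + s3 = 8
  x1, x2, s1, s2, s3 ≥ 0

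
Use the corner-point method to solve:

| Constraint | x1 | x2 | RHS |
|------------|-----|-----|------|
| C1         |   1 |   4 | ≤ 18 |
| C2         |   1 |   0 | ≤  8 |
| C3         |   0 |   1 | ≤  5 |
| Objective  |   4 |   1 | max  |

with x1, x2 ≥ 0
Each vertex is the intersection of two constraint boundaries that also satisfies all remaining constraints:
  x1 = 0 and x2 = 0 → (0, 0)
  x1 = 8 and x2 = 0 → (8, 0)
  x1 + 4x2 = 18 and x1 = 8 → (8, 2.5)
  x1 + 4x2 = 18 and x1 = 0 → (0, 4.5)

Evaluating z = 4x1 + x2 at each vertex:
  (0, 0): z = 0
  (8, 0): z = 32
  (8, 2.5): z = 34.5
  (0, 4.5): z = 4.5

The maximum is at (8, 2.5) with z = 34.5.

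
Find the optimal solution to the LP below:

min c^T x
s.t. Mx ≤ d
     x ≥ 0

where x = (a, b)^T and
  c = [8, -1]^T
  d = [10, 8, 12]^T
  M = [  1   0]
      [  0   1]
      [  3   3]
Each vertex is the intersection of two constraint boundaries that also satisfies all remaining constraints:
  a = 0 and b = 0 → (0, 0)
  3a + 3b = 12 and b = 0 → (4, 0)
  3a + 3b = 12 and a = 0 → (0, 4)

Evaluating z = 8a - b at each vertex:
  (0, 0): z = 0
  (4, 0): z = 32
  (0, 4): z = -4

The minimum is at (0, 4) with z = -4.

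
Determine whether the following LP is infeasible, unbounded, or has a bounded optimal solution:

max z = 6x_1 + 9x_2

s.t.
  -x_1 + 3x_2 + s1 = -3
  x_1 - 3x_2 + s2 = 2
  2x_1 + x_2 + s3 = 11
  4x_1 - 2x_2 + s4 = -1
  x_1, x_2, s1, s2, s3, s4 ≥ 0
The row x_1 - 3x_2 + s2 = 2 with s2 ≥ 0 requires x_1 - 3x_2 ≤ 2, while the row -x_1 + 3x_2 + s1 = -3 with s1 ≥ 0 is equivalent to x_1 - 3x_2 ≥ 3. Together they would need 3 ≤ x_1 - 3x_2 ≤ 2, which is impossible since 3 > 2. No point satisfies all constraints.

Infeasible — the constraint set is empty.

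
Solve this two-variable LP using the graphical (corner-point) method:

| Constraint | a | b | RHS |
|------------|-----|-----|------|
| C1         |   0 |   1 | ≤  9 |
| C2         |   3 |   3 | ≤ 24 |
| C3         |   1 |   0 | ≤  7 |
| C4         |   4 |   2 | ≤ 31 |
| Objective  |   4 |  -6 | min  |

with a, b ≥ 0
a = 0, b = 8, z = -48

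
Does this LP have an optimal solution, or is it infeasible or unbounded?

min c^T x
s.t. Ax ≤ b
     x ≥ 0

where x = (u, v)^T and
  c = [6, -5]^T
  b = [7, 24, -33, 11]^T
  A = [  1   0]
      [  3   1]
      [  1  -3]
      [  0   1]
The point (0, 11) satisfies every constraint, so the LP is feasible; the constraints give u ≤ 7 and v ≤ 11, which with u, v ≥ 0 keep the feasible region inside a bounded box. A feasible, bounded LP attains a finite optimum at a vertex.

Evaluating z = 6u - 5v at each vertex:
  (0, 11): z = -55

Feasible with finite optimum z* = -55 at (0, 11).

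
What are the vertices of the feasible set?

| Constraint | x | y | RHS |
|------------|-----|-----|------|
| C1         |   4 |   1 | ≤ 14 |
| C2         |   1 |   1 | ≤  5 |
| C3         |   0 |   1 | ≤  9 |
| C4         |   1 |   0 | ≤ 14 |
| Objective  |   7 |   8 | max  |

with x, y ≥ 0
Each vertex is the intersection of two constraint boundaries that also satisfies all remaining constraints:
  x = 0 and y = 0 → (0, 0)
  4x + y = 14 and y = 0 → (3.5, 0)
  4x + y = 14 and x + y = 5 → (3, 2)
  x + y = 5 and x = 0 → (0, 5)

Vertices: (0, 0), (3.5, 0), (3, 2), (0, 5)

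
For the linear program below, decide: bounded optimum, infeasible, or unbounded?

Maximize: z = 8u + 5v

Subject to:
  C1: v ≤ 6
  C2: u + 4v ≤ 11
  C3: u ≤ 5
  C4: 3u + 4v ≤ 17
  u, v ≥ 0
The point (5, 0.5) satisfies every constraint, so the LP is feasible; the constraints give u ≤ 5 and v ≤ 6, which with u, v ≥ 0 keep the feasible region inside a bounded box. A feasible, bounded LP attains a finite optimum at a vertex.

The LP has an optimal solution: (5, 0.5) with z = 42.5.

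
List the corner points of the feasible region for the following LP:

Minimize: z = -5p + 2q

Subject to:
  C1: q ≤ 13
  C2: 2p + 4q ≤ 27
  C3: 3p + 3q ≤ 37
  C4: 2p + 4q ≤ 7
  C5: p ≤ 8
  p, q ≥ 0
Each vertex is the intersection of two constraint boundaries that also satisfies all remaining constraints:
  p = 0 and q = 0 → (0, 0)
  2p + 4q = 7 and q = 0 → (3.5, 0)
  2p + 4q = 7 and p = 0 → (0, 1.75)

Vertices: (0, 0), (3.5, 0), (0, 1.75)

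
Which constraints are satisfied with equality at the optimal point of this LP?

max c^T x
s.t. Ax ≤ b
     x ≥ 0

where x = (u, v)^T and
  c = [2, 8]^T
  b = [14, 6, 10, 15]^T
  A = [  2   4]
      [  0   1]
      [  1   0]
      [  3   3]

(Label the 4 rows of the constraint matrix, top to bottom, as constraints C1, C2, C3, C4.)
Optimal: u = 0, v = 3.5
Slack at optimum:
  C1: slack = 0 (binding)
  C2: slack = 2.5
  C3: slack = 10
  C4: slack = 4.5
  u ≥ 0: u = 0 (binding)
  v ≥ 0: v = 3.5
Binding constraints: C1, u ≥ 0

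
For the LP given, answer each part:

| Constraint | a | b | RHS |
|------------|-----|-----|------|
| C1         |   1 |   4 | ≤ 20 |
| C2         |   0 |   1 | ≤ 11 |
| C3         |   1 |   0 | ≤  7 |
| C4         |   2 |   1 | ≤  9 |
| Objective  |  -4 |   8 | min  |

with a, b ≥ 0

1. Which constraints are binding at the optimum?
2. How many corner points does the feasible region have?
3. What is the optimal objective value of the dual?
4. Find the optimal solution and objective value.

1. C4, b ≥ 0
2. 4
3. -18 (by strong duality, equal to the primal optimum)
4. a = 4.5, b = 0, z = -18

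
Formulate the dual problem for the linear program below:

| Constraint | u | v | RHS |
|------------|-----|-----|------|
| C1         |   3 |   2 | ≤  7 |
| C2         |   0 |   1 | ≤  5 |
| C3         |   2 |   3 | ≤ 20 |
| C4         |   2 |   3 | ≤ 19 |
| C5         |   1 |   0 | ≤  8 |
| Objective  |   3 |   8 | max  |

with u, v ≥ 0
Minimize: z = 7y1 + 5y2 + 20y3 + 19y4 + 8y5

Subject to:
  C1: -3y1 - 2y3 - 2y4 - y5 ≤ -3
  C2: -2y1 - y2 - 3y3 - 3y4 ≤ -8
  y1, y2, y3, y4, y5 ≥ 0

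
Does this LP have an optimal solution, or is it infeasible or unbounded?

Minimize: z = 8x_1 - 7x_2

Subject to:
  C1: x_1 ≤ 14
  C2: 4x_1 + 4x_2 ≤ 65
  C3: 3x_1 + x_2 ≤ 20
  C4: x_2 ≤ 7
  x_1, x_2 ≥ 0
The point (0, 7) satisfies every constraint, so the LP is feasible; the constraints give x_1 ≤ 14 and x_2 ≤ 7, which with x_1, x_2 ≥ 0 keep the feasible region inside a bounded box. A feasible, bounded LP attains a finite optimum at a vertex.

Evaluating z = 8x_1 - 7x_2 at each vertex:
  (0, 0): z = 0
  (6.667, 0): z = 53.33
  (4.333, 7): z = -14.33
  (0, 7): z = -49

The LP has an optimal solution: (0, 7) with z = -49.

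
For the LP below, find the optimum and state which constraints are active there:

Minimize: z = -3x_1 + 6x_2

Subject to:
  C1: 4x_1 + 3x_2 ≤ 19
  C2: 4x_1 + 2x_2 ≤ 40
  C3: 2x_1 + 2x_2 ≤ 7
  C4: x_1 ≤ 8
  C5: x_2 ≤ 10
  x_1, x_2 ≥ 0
Optimal: x_1 = 3.5, x_2 = 0
Binding: C3, x_2 ≥ 0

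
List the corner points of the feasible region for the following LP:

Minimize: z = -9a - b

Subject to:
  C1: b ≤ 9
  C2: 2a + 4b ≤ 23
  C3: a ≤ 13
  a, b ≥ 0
Each vertex is the intersection of two constraint boundaries that also satisfies all remaining constraints:
  a = 0 and b = 0 → (0, 0)
  2a + 4b = 23 and b = 0 → (11.5, 0)
  2a + 4b = 23 and a = 0 → (0, 5.75)

Vertices: (0, 0), (11.5, 0), (0, 5.75)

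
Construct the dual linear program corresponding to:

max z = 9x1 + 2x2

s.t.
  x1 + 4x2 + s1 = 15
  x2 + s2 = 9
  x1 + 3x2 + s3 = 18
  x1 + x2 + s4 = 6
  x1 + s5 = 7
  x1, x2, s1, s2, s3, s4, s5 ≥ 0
Minimize: z = 15y1 + 9y2 + 18y3 + 6y4 + 7y5

Subject to:
  C1: -y1 - y3 - y4 - y5 ≤ -9
  C2: -4y1 - y2 - 3y3 - y4 ≤ -2
  y1, y2, y3, y4, y5 ≥ 0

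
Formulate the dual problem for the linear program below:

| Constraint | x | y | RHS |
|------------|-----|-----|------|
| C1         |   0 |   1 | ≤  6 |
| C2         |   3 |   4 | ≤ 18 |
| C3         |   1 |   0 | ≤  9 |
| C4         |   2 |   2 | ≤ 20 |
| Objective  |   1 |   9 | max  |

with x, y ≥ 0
Minimize: z = 6y1 + 18y2 + 9y3 + 20y4

Subject to:
  C1: -3y2 - y3 - 2y4 ≤ -1
  C2: -y1 - 4y2 - 2y4 ≤ -9
  y1, y2, y3, y4 ≥ 0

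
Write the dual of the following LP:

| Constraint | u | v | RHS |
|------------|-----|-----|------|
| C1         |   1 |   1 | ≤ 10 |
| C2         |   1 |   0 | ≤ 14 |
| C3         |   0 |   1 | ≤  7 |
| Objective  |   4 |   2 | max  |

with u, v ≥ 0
Minimize: z = 10y1 + 14y2 + 7y3

Subject to:
  C1: -y1 - y2 ≤ -4
  C2: -y1 - y3 ≤ -2
  y1, y2, y3 ≥ 0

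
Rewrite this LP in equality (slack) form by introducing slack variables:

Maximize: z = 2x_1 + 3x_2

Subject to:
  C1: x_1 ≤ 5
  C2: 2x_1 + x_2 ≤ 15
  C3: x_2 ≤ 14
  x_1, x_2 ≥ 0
max z = 2x_1 + 3x_2

s.t.
  x_1 + s1 = 5
  2x_1 + x_2 + s2 = 15
  x_2 + s3 = 14
  x_1, x_2, s1, s2, s3 ≥ 0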